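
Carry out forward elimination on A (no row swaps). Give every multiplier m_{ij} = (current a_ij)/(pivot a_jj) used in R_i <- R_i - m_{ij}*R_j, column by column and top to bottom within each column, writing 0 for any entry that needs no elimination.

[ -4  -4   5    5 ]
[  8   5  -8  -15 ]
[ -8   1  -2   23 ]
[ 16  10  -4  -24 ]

Forward elimination:
R2 <- R2 - (-2)*R1:  [  0  -3   2  -5 ]
R3 <- R3 - (2)*R1:  [   0    9  -12   13 ]
R4 <- R4 - (-4)*R1:  [  0  -6  16  -4 ]
R3 <- R3 - (-3)*R2:  [  0   0  -6  -2 ]
R4 <- R4 - (2)*R2:  [  0   0  12   6 ]
R4 <- R4 - (-2)*R3:  [ 0  0  0  2 ]
Multipliers (in order of application): m_{21} = -2, m_{31} = 2, m_{41} = -4, m_{32} = -3, m_{42} = 2, m_{43} = -2

multipliers: -2, 2, -4, -3, 2, -2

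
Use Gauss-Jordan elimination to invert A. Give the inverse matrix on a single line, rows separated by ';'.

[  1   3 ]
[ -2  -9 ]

inverse = [3 1; -2/3 -1/3]

Gauss-Jordan on [A | I]:
R2 <- R2 - (-2)*R1:  [  0  -3  |   2   1 ]
R2 <- (1/-3)*R2:  [    0     1  |  -2/3  -1/3 ]
R1 <- R1 - (3)*R2:  [ 1  0  |  3  1 ]
Right block of [I | A^{-1}] is the inverse:
[    3     1 ]
[ -2/3  -1/3 ]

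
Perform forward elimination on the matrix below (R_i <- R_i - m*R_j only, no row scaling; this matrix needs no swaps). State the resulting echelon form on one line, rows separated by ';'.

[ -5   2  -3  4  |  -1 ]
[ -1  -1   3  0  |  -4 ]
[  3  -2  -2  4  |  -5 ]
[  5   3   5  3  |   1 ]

REF = [-5 2 -3 4 -1; 0 -7/5 18/5 -4/5 -19/5; 0 0 -41/7 48/7 -24/7; 0 0 0 883/41 -913/41]

Forward elimination:
R2 <- R2 - (1/5)*R1:  [     0   -7/5   18/5   -4/5  -19/5 ]
R3 <- R3 - (-3/5)*R1:  [     0   -4/5  -19/5   32/5  -28/5 ]
R4 <- R4 - (-1)*R1:  [ 0  5  2  7  0 ]
R3 <- R3 - (4/7)*R2:  [     0      0  -41/7   48/7  -24/7 ]
R4 <- R4 - (-25/7)*R2:  [     0      0  104/7   29/7  -95/7 ]
R4 <- R4 - (-104/41)*R3:  [       0        0        0   883/41  -913/41 ]
Row echelon form:
[ -5     2     -3       4  |       -1 ]
[  0  -7/5   18/5    -4/5  |    -19/5 ]
[  0     0  -41/7    48/7  |    -24/7 ]
[  0     0      0  883/41  |  -913/41 ]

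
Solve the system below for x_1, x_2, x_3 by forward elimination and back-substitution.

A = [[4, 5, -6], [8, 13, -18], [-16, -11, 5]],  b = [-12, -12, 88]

(-4, -4, -4)

Forward elimination on [A|b]:
R2 <- R2 - (2)*R1:  [  0   3  -6  12 ]
R3 <- R3 - (-4)*R1:  [   0    9  -19   40 ]
R3 <- R3 - (3)*R2:  [  0   0  -1   4 ]
Row echelon form:
[ 4  5  -6  |  -12 ]
[ 0  3  -6  |   12 ]
[ 0  0  -1  |    4 ]
Back-substitution:
x_3 = (4) / -1 = -4
x_2 = (12 - (-6)*(-4)) / 3 = -4
x_1 = (-12 - (5)*(-4) - (-6)*(-4)) / 4 = -4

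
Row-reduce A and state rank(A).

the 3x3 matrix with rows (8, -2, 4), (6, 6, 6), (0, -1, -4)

rank(A) = 3

Row reduction:
R2 <- R2 - (3/4)*R1:  [    0  15/2     3 ]
R3 <- R3 - (-2/15)*R2:  [     0      0  -18/5 ]
Row echelon form:
[ 8    -2      4 ]
[ 0  15/2      3 ]
[ 0     0  -18/5 ]
Nonzero rows / pivot columns: 3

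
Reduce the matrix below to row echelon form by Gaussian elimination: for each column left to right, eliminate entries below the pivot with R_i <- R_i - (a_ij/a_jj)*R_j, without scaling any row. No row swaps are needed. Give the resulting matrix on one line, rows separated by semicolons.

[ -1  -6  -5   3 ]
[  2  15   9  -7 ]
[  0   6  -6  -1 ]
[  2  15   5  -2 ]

REF = [-1 -6 -5 3; 0 3 -1 -1; 0 0 -4 1; 0 0 0 4]

Forward elimination:
R2 <- R2 - (-2)*R1:  [  0   3  -1  -1 ]
R4 <- R4 - (-2)*R1:  [  0   3  -5   4 ]
R3 <- R3 - (2)*R2:  [  0   0  -4   1 ]
R4 <- R4 - (1)*R2:  [  0   0  -4   5 ]
R4 <- R4 - (1)*R3:  [ 0  0  0  4 ]
Row echelon form:
[ -1  -6  -5   3 ]
[  0   3  -1  -1 ]
[  0   0  -4   1 ]
[  0   0   0   4 ]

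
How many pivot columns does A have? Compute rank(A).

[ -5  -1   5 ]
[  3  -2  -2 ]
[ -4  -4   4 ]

rank(A) = 3

Row reduction:
R2 <- R2 - (-3/5)*R1:  [     0  -13/5      1 ]
R3 <- R3 - (4/5)*R1:  [     0  -16/5      0 ]
R3 <- R3 - (16/13)*R2:  [      0       0  -16/13 ]
Row echelon form:
[ -5     -1       5 ]
[  0  -13/5       1 ]
[  0      0  -16/13 ]
Nonzero rows / pivot columns: 3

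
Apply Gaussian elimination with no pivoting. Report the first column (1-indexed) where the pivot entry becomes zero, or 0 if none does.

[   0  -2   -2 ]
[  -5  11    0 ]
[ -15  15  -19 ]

first zero-pivot column = 1

Naive forward elimination:
Pivot entry (1,1) is zero but row 2 has -5 in column 1 -> naive elimination stops; a row interchange (e.g. R1 <-> R2) would be required here.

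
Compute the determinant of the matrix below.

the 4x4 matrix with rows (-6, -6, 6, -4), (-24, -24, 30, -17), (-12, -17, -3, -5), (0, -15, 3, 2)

Forward elimination:
R2 <- R2 - (4)*R1:  [  0   0   6  -1 ]
R3 <- R3 - (2)*R1:  [   0   -5  -15    3 ]
R2 <-> R3   (pivot in column 2 was zero)
[ -6   -6    6  -4 ]
[  0   -5  -15   3 ]
[  0    0    6  -1 ]
[  0  -15    3   2 ]
R4 <- R4 - (3)*R2:  [  0   0  48  -7 ]
R4 <- R4 - (8)*R3:  [ 0  0  0  1 ]
Upper-triangular form:
[ -6  -6    6  -4 ]
[  0  -5  -15   3 ]
[  0   0    6  -1 ]
[  0   0    0   1 ]
det(A) = (-1)^1 * (-6) * (-5) * (6) * (1) = -180  (1 row swap -> sign -1)

det(A) = -180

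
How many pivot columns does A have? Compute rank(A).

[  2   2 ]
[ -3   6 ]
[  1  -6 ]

Row reduction:
R2 <- R2 - (-3/2)*R1:  [ 0  9 ]
R3 <- R3 - (1/2)*R1:  [  0  -7 ]
R3 <- R3 - (-7/9)*R2:  [ 0  0 ]
Row echelon form:
[ 2  2 ]
[ 0  9 ]
[ 0  0 ]
Nonzero rows / pivot columns: 2

rank(A) = 2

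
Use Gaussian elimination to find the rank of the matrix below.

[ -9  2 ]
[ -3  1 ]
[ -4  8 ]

rank(A) = 2

Row reduction:
R2 <- R2 - (1/3)*R1:  [   0  1/3 ]
R3 <- R3 - (4/9)*R1:  [    0  64/9 ]
R3 <- R3 - (64/3)*R2:  [ 0  0 ]
Row echelon form:
[ -9    2 ]
[  0  1/3 ]
[  0    0 ]
Nonzero rows / pivot columns: 2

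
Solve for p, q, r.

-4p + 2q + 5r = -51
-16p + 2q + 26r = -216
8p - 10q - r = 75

Forward elimination on [A|b]:
R2 <- R2 - (4)*R1:  [   0   -6    6  -12 ]
R3 <- R3 - (-2)*R1:  [   0   -6    9  -27 ]
R3 <- R3 - (1)*R2:  [   0    0    3  -15 ]
Row echelon form:
[ -4   2  5  |  -51 ]
[  0  -6  6  |  -12 ]
[  0   0  3  |  -15 ]
Back-substitution:
r = (-15) / 3 = -5
q = (-12 - (6)*(-5)) / -6 = -3
p = (-51 - (2)*(-3) - (5)*(-5)) / -4 = 5

(5, -3, -5)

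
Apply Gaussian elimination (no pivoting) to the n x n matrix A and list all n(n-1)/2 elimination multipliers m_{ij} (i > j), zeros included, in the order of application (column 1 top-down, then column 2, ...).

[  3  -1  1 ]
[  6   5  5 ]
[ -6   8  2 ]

multipliers: 2, -2, 6/7

Forward elimination:
R2 <- R2 - (2)*R1:  [ 0  7  3 ]
R3 <- R3 - (-2)*R1:  [ 0  6  4 ]
R3 <- R3 - (6/7)*R2:  [    0     0  10/7 ]
Multipliers (in order of application): m_{21} = 2, m_{31} = -2, m_{32} = 6/7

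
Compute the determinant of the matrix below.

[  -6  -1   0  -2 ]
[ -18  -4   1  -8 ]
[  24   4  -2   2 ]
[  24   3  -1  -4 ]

det(A) = 48

Forward elimination:
R2 <- R2 - (3)*R1:  [  0  -1   1  -2 ]
R3 <- R3 - (-4)*R1:  [  0   0  -2  -6 ]
R4 <- R4 - (-4)*R1:  [   0   -1   -1  -12 ]
R4 <- R4 - (1)*R2:  [   0    0   -2  -10 ]
R4 <- R4 - (1)*R3:  [  0   0   0  -4 ]
Upper-triangular form:
[ -6  -1   0  -2 ]
[  0  -1   1  -2 ]
[  0   0  -2  -6 ]
[  0   0   0  -4 ]
det(A) = (-1)^0 * (-6) * (-1) * (-2) * (-4) = 48  (0 row swaps -> sign +1)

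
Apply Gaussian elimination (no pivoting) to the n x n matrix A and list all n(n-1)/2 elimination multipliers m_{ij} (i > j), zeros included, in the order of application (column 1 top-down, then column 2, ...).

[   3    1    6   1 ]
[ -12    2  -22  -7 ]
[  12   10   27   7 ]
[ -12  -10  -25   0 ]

multipliers: -4, 4, -4, 1, -1, 1

Forward elimination:
R2 <- R2 - (-4)*R1:  [  0   6   2  -3 ]
R3 <- R3 - (4)*R1:  [ 0  6  3  3 ]
R4 <- R4 - (-4)*R1:  [  0  -6  -1   4 ]
R3 <- R3 - (1)*R2:  [ 0  0  1  6 ]
R4 <- R4 - (-1)*R2:  [ 0  0  1  1 ]
R4 <- R4 - (1)*R3:  [  0   0   0  -5 ]
Multipliers (in order of application): m_{21} = -4, m_{31} = 4, m_{41} = -4, m_{32} = 1, m_{42} = -1, m_{43} = 1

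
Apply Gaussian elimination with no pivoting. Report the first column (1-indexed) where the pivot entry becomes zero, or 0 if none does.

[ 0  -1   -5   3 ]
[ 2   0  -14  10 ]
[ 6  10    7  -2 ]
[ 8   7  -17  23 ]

Naive forward elimination:
Pivot entry (1,1) is zero but row 2 has 2 in column 1 -> naive elimination stops; a row interchange (e.g. R1 <-> R2) would be required here.

first zero-pivot column = 1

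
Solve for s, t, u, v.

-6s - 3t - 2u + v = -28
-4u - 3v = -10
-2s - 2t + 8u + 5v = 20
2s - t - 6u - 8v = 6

(5, -4, 4, -2)

Forward elimination on [A|b]:
R3 <- R3 - (1/3)*R1:  [    0    -1  26/3  14/3  88/3 ]
R4 <- R4 - (-1/3)*R1:  [     0     -2  -20/3  -23/3  -10/3 ]
R2 <-> R3   (pivot in column 2 was zero)
[ -6  -3     -2      1    -28 ]
[  0  -1   26/3   14/3   88/3 ]
[  0   0     -4     -3    -10 ]
[  0  -2  -20/3  -23/3  -10/3 ]
R4 <- R4 - (2)*R2:  [   0    0  -24  -17  -62 ]
R4 <- R4 - (6)*R3:  [  0   0   0   1  -2 ]
Row echelon form:
[ -6  -3    -2     1  |   -28 ]
[  0  -1  26/3  14/3  |  88/3 ]
[  0   0    -4    -3  |   -10 ]
[  0   0     0     1  |    -2 ]
Back-substitution:
v = (-2) / 1 = -2
u = (-10 - (-3)*(-2)) / -4 = 4
t = (88/3 - (26/3)*(4) - (14/3)*(-2)) / -1 = -4
s = (-28 - (-3)*(-4) - (-2)*(4) - (1)*(-2)) / -6 = 5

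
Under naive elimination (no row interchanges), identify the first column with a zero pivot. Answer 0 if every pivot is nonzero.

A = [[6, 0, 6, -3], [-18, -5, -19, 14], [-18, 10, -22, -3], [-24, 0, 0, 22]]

Naive forward elimination:
R2 <- R2 - (-3)*R1:  [  0  -5  -1   5 ]
R3 <- R3 - (-3)*R1:  [   0   10   -4  -12 ]
R4 <- R4 - (-4)*R1:  [  0   0  24  10 ]
R3 <- R3 - (-2)*R2:  [  0   0  -6  -2 ]
R4 <- R4 - (-4)*R3:  [ 0  0  0  2 ]
All pivots nonzero; naive elimination completes without hitting a zero pivot.

first zero-pivot column = 0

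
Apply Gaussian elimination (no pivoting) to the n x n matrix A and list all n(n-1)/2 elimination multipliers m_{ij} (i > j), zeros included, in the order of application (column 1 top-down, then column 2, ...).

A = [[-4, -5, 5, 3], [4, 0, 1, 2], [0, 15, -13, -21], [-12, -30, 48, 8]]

multipliers: -1, 0, 3, -3, 3, 3

Forward elimination:
R2 <- R2 - (-1)*R1:  [  0  -5   6   5 ]
R3: entry in column 1 is already 0 -> m_{31} = 0 (no row operation needed)
R4 <- R4 - (3)*R1:  [   0  -15   33   -1 ]
R3 <- R3 - (-3)*R2:  [  0   0   5  -6 ]
R4 <- R4 - (3)*R2:  [   0    0   15  -16 ]
R4 <- R4 - (3)*R3:  [ 0  0  0  2 ]
Multipliers (in order of application): m_{21} = -1, m_{31} = 0, m_{41} = 3, m_{32} = -3, m_{42} = 3, m_{43} = 3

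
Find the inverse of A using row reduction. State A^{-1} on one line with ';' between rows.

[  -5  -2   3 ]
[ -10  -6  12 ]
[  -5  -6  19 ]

Gauss-Jordan on [A | I]:
R1 <- (1/-5)*R1:  [    1   2/5  -3/5  |  -1/5     0     0 ]
R2 <- R2 - (-10)*R1:  [  0  -2   6  |  -2   1   0 ]
R3 <- R3 - (-5)*R1:  [  0  -4  16  |  -1   0   1 ]
R2 <- (1/-2)*R2:  [    0     1    -3  |     1  -1/2     0 ]
R1 <- R1 - (2/5)*R2:  [    1     0   3/5  |  -3/5   1/5     0 ]
R3 <- R3 - (-4)*R2:  [  0   0   4  |   3  -2   1 ]
R3 <- (1/4)*R3:  [    0     0     1  |   3/4  -1/2   1/4 ]
R1 <- R1 - (3/5)*R3:  [      1       0       0  |  -21/20     1/2   -3/20 ]
R2 <- R2 - (-3)*R3:  [    0     1     0  |  13/4    -2   3/4 ]
Right block of [I | A^{-1}] is the inverse:
[ -21/20   1/2  -3/20 ]
[   13/4    -2    3/4 ]
[    3/4  -1/2    1/4 ]

inverse = [-21/20 1/2 -3/20; 13/4 -2 3/4; 3/4 -1/2 1/4]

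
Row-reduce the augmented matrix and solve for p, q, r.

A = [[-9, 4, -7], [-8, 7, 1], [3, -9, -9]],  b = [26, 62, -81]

Forward elimination on [A|b]:
R2 <- R2 - (8/9)*R1:  [     0   31/9   65/9  350/9 ]
R3 <- R3 - (-1/3)*R1:  [      0   -23/3   -34/3  -217/3 ]
R3 <- R3 - (-69/31)*R2:  [      0       0  147/31  441/31 ]
Row echelon form:
[ -9     4      -7  |      26 ]
[  0  31/9    65/9  |   350/9 ]
[  0     0  147/31  |  441/31 ]
Back-substitution:
r = (441/31) / (147/31) = 3
q = (350/9 - (65/9)*(3)) / (31/9) = 5
p = (26 - (4)*(5) - (-7)*(3)) / -9 = -3

(-3, 5, 3)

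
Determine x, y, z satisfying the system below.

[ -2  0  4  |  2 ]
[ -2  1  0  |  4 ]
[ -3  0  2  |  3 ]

(-1, 2, 0)

Forward elimination on [A|b]:
R2 <- R2 - (1)*R1:  [  0   1  -4   2 ]
R3 <- R3 - (3/2)*R1:  [  0   0  -4   0 ]
Row echelon form:
[ -2  0   4  |  2 ]
[  0  1  -4  |  2 ]
[  0  0  -4  |  0 ]
Back-substitution:
z = (0) / -4 = 0
y = (2 - (-4)*(0)) / 1 = 2
x = (2 - (4)*(0)) / -2 = -1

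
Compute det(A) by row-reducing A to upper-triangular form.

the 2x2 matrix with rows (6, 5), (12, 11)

Forward elimination:
R2 <- R2 - (2)*R1:  [ 0  1 ]
Upper-triangular form:
[ 6  5 ]
[ 0  1 ]
det(A) = (-1)^0 * (6) * (1) = 6  (0 row swaps -> sign +1)

det(A) = 6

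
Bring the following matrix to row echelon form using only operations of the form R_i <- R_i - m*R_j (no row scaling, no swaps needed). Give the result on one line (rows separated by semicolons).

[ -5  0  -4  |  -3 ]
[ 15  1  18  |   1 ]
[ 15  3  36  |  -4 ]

REF = [-5 0 -4 -3; 0 1 6 -8; 0 0 6 11]

Forward elimination:
R2 <- R2 - (-3)*R1:  [  0   1   6  -8 ]
R3 <- R3 - (-3)*R1:  [   0    3   24  -13 ]
R3 <- R3 - (3)*R2:  [  0   0   6  11 ]
Row echelon form:
[ -5  0  -4  |  -3 ]
[  0  1   6  |  -8 ]
[  0  0   6  |  11 ]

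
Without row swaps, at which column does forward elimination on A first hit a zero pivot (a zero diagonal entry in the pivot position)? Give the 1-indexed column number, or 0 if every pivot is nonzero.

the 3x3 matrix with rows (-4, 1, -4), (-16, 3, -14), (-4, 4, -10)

Naive forward elimination:
R2 <- R2 - (4)*R1:  [  0  -1   2 ]
R3 <- R3 - (1)*R1:  [  0   3  -6 ]
R3 <- R3 - (-3)*R2:  [ 0  0  0 ]
Matrix at this point:
[ -4   1  -4 ]
[  0  -1   2 ]
[  0   0   0 ]
Pivot entry (3,3) in the last row is zero and there are no rows below to swap with -> zero pivot in column 3 (A is singular).

first zero-pivot column = 3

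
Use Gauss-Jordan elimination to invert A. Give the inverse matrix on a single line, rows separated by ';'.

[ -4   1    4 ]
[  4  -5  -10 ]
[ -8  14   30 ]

Gauss-Jordan on [A | I]:
R1 <- (1/-4)*R1:  [    1  -1/4    -1  |  -1/4     0     0 ]
R2 <- R2 - (4)*R1:  [  0  -4  -6  |   1   1   0 ]
R3 <- R3 - (-8)*R1:  [  0  12  22  |  -2   0   1 ]
R2 <- (1/-4)*R2:  [    0     1   3/2  |  -1/4  -1/4     0 ]
R1 <- R1 - (-1/4)*R2:  [     1      0   -5/8  |  -5/16  -1/16      0 ]
R3 <- R3 - (12)*R2:  [ 0  0  4  |  1  3  1 ]
R3 <- (1/4)*R3:  [   0    0    1  |  1/4  3/4  1/4 ]
R1 <- R1 - (-5/8)*R3:  [     1      0      0  |  -5/32  13/32   5/32 ]
R2 <- R2 - (3/2)*R3:  [     0      1      0  |   -5/8  -11/8   -3/8 ]
Right block of [I | A^{-1}] is the inverse:
[ -5/32  13/32  5/32 ]
[  -5/8  -11/8  -3/8 ]
[   1/4    3/4   1/4 ]

inverse = [-5/32 13/32 5/32; -5/8 -11/8 -3/8; 1/4 3/4 1/4]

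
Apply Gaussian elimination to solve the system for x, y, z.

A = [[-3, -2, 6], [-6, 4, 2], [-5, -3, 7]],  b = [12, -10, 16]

(0, -3, 1)

Forward elimination on [A|b]:
R2 <- R2 - (2)*R1:  [   0    8  -10  -34 ]
R3 <- R3 - (5/3)*R1:  [   0  1/3   -3   -4 ]
R3 <- R3 - (1/24)*R2:  [      0       0  -31/12  -31/12 ]
Row echelon form:
[ -3  -2       6  |      12 ]
[  0   8     -10  |     -34 ]
[  0   0  -31/12  |  -31/12 ]
Back-substitution:
z = (-31/12) / (-31/12) = 1
y = (-34 - (-10)*(1)) / 8 = -3
x = (12 - (-2)*(-3) - (6)*(1)) / -3 = 0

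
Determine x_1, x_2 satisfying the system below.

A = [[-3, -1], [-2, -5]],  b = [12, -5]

(-5, 3)

Forward elimination on [A|b]:
R2 <- R2 - (2/3)*R1:  [     0  -13/3    -13 ]
Row echelon form:
[ -3     -1  |   12 ]
[  0  -13/3  |  -13 ]
Back-substitution:
x_2 = (-13) / (-13/3) = 3
x_1 = (12 - (-1)*(3)) / -3 = -5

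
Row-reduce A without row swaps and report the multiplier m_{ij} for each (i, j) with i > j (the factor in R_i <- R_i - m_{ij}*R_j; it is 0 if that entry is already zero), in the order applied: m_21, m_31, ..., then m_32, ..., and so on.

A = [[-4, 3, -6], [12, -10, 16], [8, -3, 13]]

multipliers: -3, -2, -3

Forward elimination:
R2 <- R2 - (-3)*R1:  [  0  -1  -2 ]
R3 <- R3 - (-2)*R1:  [ 0  3  1 ]
R3 <- R3 - (-3)*R2:  [  0   0  -5 ]
Multipliers (in order of application): m_{21} = -3, m_{31} = -2, m_{32} = -3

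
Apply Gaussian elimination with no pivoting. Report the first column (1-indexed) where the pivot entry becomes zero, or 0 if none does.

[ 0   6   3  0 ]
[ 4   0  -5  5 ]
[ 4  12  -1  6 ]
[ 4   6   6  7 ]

Naive forward elimination:
Pivot entry (1,1) is zero but row 2 has 4 in column 1 -> naive elimination stops; a row interchange (e.g. R1 <-> R2) would be required here.

first zero-pivot column = 1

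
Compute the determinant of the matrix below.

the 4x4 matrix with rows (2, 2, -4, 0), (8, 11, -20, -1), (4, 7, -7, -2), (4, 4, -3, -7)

det(A) = -180

Forward elimination:
R2 <- R2 - (4)*R1:  [  0   3  -4  -1 ]
R3 <- R3 - (2)*R1:  [  0   3   1  -2 ]
R4 <- R4 - (2)*R1:  [  0   0   5  -7 ]
R3 <- R3 - (1)*R2:  [  0   0   5  -1 ]
R4 <- R4 - (1)*R3:  [  0   0   0  -6 ]
Upper-triangular form:
[ 2  2  -4   0 ]
[ 0  3  -4  -1 ]
[ 0  0   5  -1 ]
[ 0  0   0  -6 ]
det(A) = (-1)^0 * (2) * (3) * (5) * (-6) = -180  (0 row swaps -> sign +1)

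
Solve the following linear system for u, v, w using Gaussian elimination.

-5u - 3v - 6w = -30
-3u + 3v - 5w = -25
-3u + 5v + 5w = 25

(0, 0, 5)

Forward elimination on [A|b]:
R2 <- R2 - (3/5)*R1:  [    0  24/5  -7/5    -7 ]
R3 <- R3 - (3/5)*R1:  [    0  34/5  43/5    43 ]
R3 <- R3 - (17/12)*R2:  [      0       0  127/12  635/12 ]
Row echelon form:
[ -5    -3      -6  |     -30 ]
[  0  24/5    -7/5  |      -7 ]
[  0     0  127/12  |  635/12 ]
Back-substitution:
w = (635/12) / (127/12) = 5
v = (-7 - (-7/5)*(5)) / (24/5) = 0
u = (-30 - (-3)*(0) - (-6)*(5)) / -5 = 0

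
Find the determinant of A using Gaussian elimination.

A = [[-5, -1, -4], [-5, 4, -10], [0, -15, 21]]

det(A) = -75

Forward elimination:
R2 <- R2 - (1)*R1:  [  0   5  -6 ]
R3 <- R3 - (-3)*R2:  [ 0  0  3 ]
Upper-triangular form:
[ -5  -1  -4 ]
[  0   5  -6 ]
[  0   0   3 ]
det(A) = (-1)^0 * (-5) * (5) * (3) = -75  (0 row swaps -> sign +1)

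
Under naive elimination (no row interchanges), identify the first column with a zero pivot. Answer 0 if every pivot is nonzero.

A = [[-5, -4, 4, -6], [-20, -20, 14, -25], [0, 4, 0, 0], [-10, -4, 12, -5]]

Naive forward elimination:
R2 <- R2 - (4)*R1:  [  0  -4  -2  -1 ]
R4 <- R4 - (2)*R1:  [ 0  4  4  7 ]
R3 <- R3 - (-1)*R2:  [  0   0  -2  -1 ]
R4 <- R4 - (-1)*R2:  [ 0  0  2  6 ]
R4 <- R4 - (-1)*R3:  [ 0  0  0  5 ]
All pivots nonzero; naive elimination completes without hitting a zero pivot.

first zero-pivot column = 0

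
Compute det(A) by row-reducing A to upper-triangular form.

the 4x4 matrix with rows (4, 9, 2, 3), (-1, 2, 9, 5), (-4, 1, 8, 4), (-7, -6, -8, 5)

det(A) = -2301

Forward elimination:
R2 <- R2 - (-1/4)*R1:  [    0  17/4  19/2  23/4 ]
R3 <- R3 - (-1)*R1:  [  0  10  10   7 ]
R4 <- R4 - (-7/4)*R1:  [    0  39/4  -9/2  41/4 ]
R3 <- R3 - (40/17)*R2:  [       0        0  -210/17  -111/17 ]
R4 <- R4 - (39/17)*R2:  [       0        0  -447/17   -50/17 ]
R4 <- R4 - (149/70)*R3:  [      0       0       0  767/70 ]
Upper-triangular form:
[ 4     9        2        3 ]
[ 0  17/4     19/2     23/4 ]
[ 0     0  -210/17  -111/17 ]
[ 0     0        0   767/70 ]
det(A) = (-1)^0 * (4) * (17/4) * (-210/17) * (767/70) = -2301  (0 row swaps -> sign +1)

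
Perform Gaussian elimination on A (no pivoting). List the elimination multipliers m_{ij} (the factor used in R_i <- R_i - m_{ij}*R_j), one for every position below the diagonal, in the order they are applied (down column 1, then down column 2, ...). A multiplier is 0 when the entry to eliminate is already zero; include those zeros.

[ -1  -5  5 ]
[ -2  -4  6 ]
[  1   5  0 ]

multipliers: 2, -1, 0

Forward elimination:
R2 <- R2 - (2)*R1:  [  0   6  -4 ]
R3 <- R3 - (-1)*R1:  [ 0  0  5 ]
R3: entry in column 2 is already 0 -> m_{32} = 0 (no row operation needed)
Multipliers (in order of application): m_{21} = 2, m_{31} = -1, m_{32} = 0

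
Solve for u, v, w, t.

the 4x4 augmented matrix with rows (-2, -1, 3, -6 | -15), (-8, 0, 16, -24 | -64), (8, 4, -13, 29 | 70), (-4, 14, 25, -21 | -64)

(2, -1, 0, 2)

Forward elimination on [A|b]:
R2 <- R2 - (4)*R1:  [  0   4   4   0  -4 ]
R3 <- R3 - (-4)*R1:  [  0   0  -1   5  10 ]
R4 <- R4 - (2)*R1:  [   0   16   19   -9  -34 ]
R4 <- R4 - (4)*R2:  [   0    0    3   -9  -18 ]
R4 <- R4 - (-3)*R3:  [  0   0   0   6  12 ]
Row echelon form:
[ -2  -1   3  -6  |  -15 ]
[  0   4   4   0  |   -4 ]
[  0   0  -1   5  |   10 ]
[  0   0   0   6  |   12 ]
Back-substitution:
t = (12) / 6 = 2
w = (10 - (5)*(2)) / -1 = 0
v = (-4 - (4)*(0)) / 4 = -1
u = (-15 - (-1)*(-1) - (3)*(0) - (-6)*(2)) / -2 = 2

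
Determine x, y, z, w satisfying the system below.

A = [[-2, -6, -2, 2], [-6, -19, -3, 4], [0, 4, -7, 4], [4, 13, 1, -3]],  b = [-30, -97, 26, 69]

Forward elimination on [A|b]:
R2 <- R2 - (3)*R1:  [  0  -1   3  -2  -7 ]
R4 <- R4 - (-2)*R1:  [  0   1  -3   1   9 ]
R3 <- R3 - (-4)*R2:  [  0   0   5  -4  -2 ]
R4 <- R4 - (-1)*R2:  [  0   0   0  -1   2 ]
Row echelon form:
[ -2  -6  -2   2  |  -30 ]
[  0  -1   3  -2  |   -7 ]
[  0   0   5  -4  |   -2 ]
[  0   0   0  -1  |    2 ]
Back-substitution:
w = (2) / -1 = -2
z = (-2 - (-4)*(-2)) / 5 = -2
y = (-7 - (3)*(-2) - (-2)*(-2)) / -1 = 5
x = (-30 - (-6)*(5) - (-2)*(-2) - (2)*(-2)) / -2 = 0

(0, 5, -2, -2)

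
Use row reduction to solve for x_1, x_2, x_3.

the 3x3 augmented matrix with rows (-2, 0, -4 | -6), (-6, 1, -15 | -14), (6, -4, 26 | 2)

(3, 4, 0)

Forward elimination on [A|b]:
R2 <- R2 - (3)*R1:  [  0   1  -3   4 ]
R3 <- R3 - (-3)*R1:  [   0   -4   14  -16 ]
R3 <- R3 - (-4)*R2:  [ 0  0  2  0 ]
Row echelon form:
[ -2  0  -4  |  -6 ]
[  0  1  -3  |   4 ]
[  0  0   2  |   0 ]
Back-substitution:
x_3 = (0) / 2 = 0
x_2 = (4 - (-3)*(0)) / 1 = 4
x_1 = (-6 - (-4)*(0)) / -2 = 3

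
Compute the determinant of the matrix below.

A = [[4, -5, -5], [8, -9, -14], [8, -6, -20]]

det(A) = 24

Forward elimination:
R2 <- R2 - (2)*R1:  [  0   1  -4 ]
R3 <- R3 - (2)*R1:  [   0    4  -10 ]
R3 <- R3 - (4)*R2:  [ 0  0  6 ]
Upper-triangular form:
[ 4  -5  -5 ]
[ 0   1  -4 ]
[ 0   0   6 ]
det(A) = (-1)^0 * (4) * (1) * (6) = 24  (0 row swaps -> sign +1)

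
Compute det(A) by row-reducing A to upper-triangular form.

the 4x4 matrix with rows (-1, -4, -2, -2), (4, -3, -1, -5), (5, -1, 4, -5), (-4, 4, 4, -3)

det(A) = -621

Forward elimination:
R2 <- R2 - (-4)*R1:  [   0  -19   -9  -13 ]
R3 <- R3 - (-5)*R1:  [   0  -21   -6  -15 ]
R4 <- R4 - (4)*R1:  [  0  20  12   5 ]
R3 <- R3 - (21/19)*R2:  [      0       0   75/19  -12/19 ]
R4 <- R4 - (-20/19)*R2:  [       0        0    48/19  -165/19 ]
R4 <- R4 - (16/25)*R3:  [       0        0        0  -207/25 ]
Upper-triangular form:
[ -1   -4     -2       -2 ]
[  0  -19     -9      -13 ]
[  0    0  75/19   -12/19 ]
[  0    0      0  -207/25 ]
det(A) = (-1)^0 * (-1) * (-19) * (75/19) * (-207/25) = -621  (0 row swaps -> sign +1)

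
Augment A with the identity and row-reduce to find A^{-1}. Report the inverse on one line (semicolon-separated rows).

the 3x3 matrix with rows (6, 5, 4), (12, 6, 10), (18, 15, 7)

Gauss-Jordan on [A | I]:
R1 <- (1/6)*R1:  [   1  5/6  2/3  |  1/6    0    0 ]
R2 <- R2 - (12)*R1:  [  0  -4   2  |  -2   1   0 ]
R3 <- R3 - (18)*R1:  [  0   0  -5  |  -3   0   1 ]
R2 <- (1/-4)*R2:  [    0     1  -1/2  |   1/2  -1/4     0 ]
R1 <- R1 - (5/6)*R2:  [     1      0  13/12  |   -1/4   5/24      0 ]
R3 <- (1/-5)*R3:  [    0     0     1  |   3/5     0  -1/5 ]
R1 <- R1 - (13/12)*R3:  [     1      0      0  |  -9/10   5/24  13/60 ]
R2 <- R2 - (-1/2)*R3:  [     0      1      0  |    4/5   -1/4  -1/10 ]
Right block of [I | A^{-1}] is the inverse:
[ -9/10  5/24  13/60 ]
[   4/5  -1/4  -1/10 ]
[   3/5     0   -1/5 ]

inverse = [-9/10 5/24 13/60; 4/5 -1/4 -1/10; 3/5 0 -1/5]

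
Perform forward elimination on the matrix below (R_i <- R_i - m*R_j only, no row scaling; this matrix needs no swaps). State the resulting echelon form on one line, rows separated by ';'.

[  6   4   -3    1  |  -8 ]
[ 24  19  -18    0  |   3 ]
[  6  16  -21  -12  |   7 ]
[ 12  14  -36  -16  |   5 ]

REF = [6 4 -3 1 -8; 0 3 -6 -4 35; 0 0 6 3 -125; 0 0 0 -1 -424]

Forward elimination:
R2 <- R2 - (4)*R1:  [  0   3  -6  -4  35 ]
R3 <- R3 - (1)*R1:  [   0   12  -18  -13   15 ]
R4 <- R4 - (2)*R1:  [   0    6  -30  -18   21 ]
R3 <- R3 - (4)*R2:  [    0     0     6     3  -125 ]
R4 <- R4 - (2)*R2:  [   0    0  -18  -10  -49 ]
R4 <- R4 - (-3)*R3:  [    0     0     0    -1  -424 ]
Row echelon form:
[ 6  4  -3   1  |    -8 ]
[ 0  3  -6  -4  |    35 ]
[ 0  0   6   3  |  -125 ]
[ 0  0   0  -1  |  -424 ]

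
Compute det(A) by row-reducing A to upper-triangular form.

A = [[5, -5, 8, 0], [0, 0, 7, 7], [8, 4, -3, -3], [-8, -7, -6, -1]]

Forward elimination:
R3 <- R3 - (8/5)*R1:  [     0     12  -79/5     -3 ]
R4 <- R4 - (-8/5)*R1:  [    0   -15  34/5    -1 ]
R2 <-> R3   (pivot in column 2 was zero)
[ 5   -5      8   0 ]
[ 0   12  -79/5  -3 ]
[ 0    0      7   7 ]
[ 0  -15   34/5  -1 ]
R4 <- R4 - (-5/4)*R2:  [       0        0  -259/20    -19/4 ]
R4 <- R4 - (-37/20)*R3:  [    0     0     0  41/5 ]
Upper-triangular form:
[ 5  -5      8     0 ]
[ 0  12  -79/5    -3 ]
[ 0   0      7     7 ]
[ 0   0      0  41/5 ]
det(A) = (-1)^1 * (5) * (12) * (7) * (41/5) = -3444  (1 row swap -> sign -1)

det(A) = -3444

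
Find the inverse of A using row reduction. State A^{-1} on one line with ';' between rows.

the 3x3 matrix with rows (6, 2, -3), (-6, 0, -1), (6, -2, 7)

inverse = [-1/12 -1/3 -1/12; 3/2 5/2 1; 1/2 1 1/2]

Gauss-Jordan on [A | I]:
R1 <- (1/6)*R1:  [    1   1/3  -1/2  |   1/6     0     0 ]
R2 <- R2 - (-6)*R1:  [  0   2  -4  |   1   1   0 ]
R3 <- R3 - (6)*R1:  [  0  -4  10  |  -1   0   1 ]
R2 <- (1/2)*R2:  [   0    1   -2  |  1/2  1/2    0 ]
R1 <- R1 - (1/3)*R2:  [    1     0   1/6  |     0  -1/6     0 ]
R3 <- R3 - (-4)*R2:  [ 0  0  2  |  1  2  1 ]
R3 <- (1/2)*R3:  [   0    0    1  |  1/2    1  1/2 ]
R1 <- R1 - (1/6)*R3:  [     1      0      0  |  -1/12   -1/3  -1/12 ]
R2 <- R2 - (-2)*R3:  [   0    1    0  |  3/2  5/2    1 ]
Right block of [I | A^{-1}] is the inverse:
[ -1/12  -1/3  -1/12 ]
[   3/2   5/2      1 ]
[   1/2     1    1/2 ]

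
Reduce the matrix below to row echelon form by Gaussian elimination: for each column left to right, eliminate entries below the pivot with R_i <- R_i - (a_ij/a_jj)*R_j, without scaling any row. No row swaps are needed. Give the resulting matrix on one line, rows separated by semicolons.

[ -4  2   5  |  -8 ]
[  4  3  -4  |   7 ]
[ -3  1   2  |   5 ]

Forward elimination:
R2 <- R2 - (-1)*R1:  [  0   5   1  -1 ]
R3 <- R3 - (3/4)*R1:  [    0  -1/2  -7/4    11 ]
R3 <- R3 - (-1/10)*R2:  [      0       0  -33/20  109/10 ]
Row echelon form:
[ -4  2       5  |      -8 ]
[  0  5       1  |      -1 ]
[  0  0  -33/20  |  109/10 ]

REF = [-4 2 5 -8; 0 5 1 -1; 0 0 -33/20 109/10]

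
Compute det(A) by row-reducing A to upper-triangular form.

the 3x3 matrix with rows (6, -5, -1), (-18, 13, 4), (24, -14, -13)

det(A) = 72

Forward elimination:
R2 <- R2 - (-3)*R1:  [  0  -2   1 ]
R3 <- R3 - (4)*R1:  [  0   6  -9 ]
R3 <- R3 - (-3)*R2:  [  0   0  -6 ]
Upper-triangular form:
[ 6  -5  -1 ]
[ 0  -2   1 ]
[ 0   0  -6 ]
det(A) = (-1)^0 * (6) * (-2) * (-6) = 72  (0 row swaps -> sign +1)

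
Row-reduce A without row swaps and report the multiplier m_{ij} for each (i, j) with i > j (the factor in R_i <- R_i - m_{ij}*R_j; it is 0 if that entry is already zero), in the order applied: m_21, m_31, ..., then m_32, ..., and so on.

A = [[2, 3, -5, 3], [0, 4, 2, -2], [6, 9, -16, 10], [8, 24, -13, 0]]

Forward elimination:
R2: entry in column 1 is already 0 -> m_{21} = 0 (no row operation needed)
R3 <- R3 - (3)*R1:  [  0   0  -1   1 ]
R4 <- R4 - (4)*R1:  [   0   12    7  -12 ]
R3: entry in column 2 is already 0 -> m_{32} = 0 (no row operation needed)
R4 <- R4 - (3)*R2:  [  0   0   1  -6 ]
R4 <- R4 - (-1)*R3:  [  0   0   0  -5 ]
Multipliers (in order of application): m_{21} = 0, m_{31} = 3, m_{41} = 4, m_{32} = 0, m_{42} = 3, m_{43} = -1

multipliers: 0, 3, 4, 0, 3, -1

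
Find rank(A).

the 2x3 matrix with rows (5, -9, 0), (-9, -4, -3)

Row reduction:
R2 <- R2 - (-9/5)*R1:  [      0  -101/5      -3 ]
Row echelon form:
[ 5      -9   0 ]
[ 0  -101/5  -3 ]
Nonzero rows / pivot columns: 2

rank(A) = 2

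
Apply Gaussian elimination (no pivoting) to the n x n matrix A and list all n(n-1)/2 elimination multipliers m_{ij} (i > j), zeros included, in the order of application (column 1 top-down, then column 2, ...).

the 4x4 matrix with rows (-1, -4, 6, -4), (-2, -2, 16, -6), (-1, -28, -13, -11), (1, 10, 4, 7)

Forward elimination:
R2 <- R2 - (2)*R1:  [ 0  6  4  2 ]
R3 <- R3 - (1)*R1:  [   0  -24  -19   -7 ]
R4 <- R4 - (-1)*R1:  [  0   6  10   3 ]
R3 <- R3 - (-4)*R2:  [  0   0  -3   1 ]
R4 <- R4 - (1)*R2:  [ 0  0  6  1 ]
R4 <- R4 - (-2)*R3:  [ 0  0  0  3 ]
Multipliers (in order of application): m_{21} = 2, m_{31} = 1, m_{41} = -1, m_{32} = -4, m_{42} = 1, m_{43} = -2

multipliers: 2, 1, -1, -4, 1, -2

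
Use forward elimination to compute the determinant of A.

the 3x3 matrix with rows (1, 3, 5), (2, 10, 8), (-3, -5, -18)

det(A) = -4

Forward elimination:
R2 <- R2 - (2)*R1:  [  0   4  -2 ]
R3 <- R3 - (-3)*R1:  [  0   4  -3 ]
R3 <- R3 - (1)*R2:  [  0   0  -1 ]
Upper-triangular form:
[ 1  3   5 ]
[ 0  4  -2 ]
[ 0  0  -1 ]
det(A) = (-1)^0 * (1) * (4) * (-1) = -4  (0 row swaps -> sign +1)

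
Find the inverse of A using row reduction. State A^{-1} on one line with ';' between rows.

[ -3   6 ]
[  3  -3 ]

inverse = [1/3 2/3; 1/3 1/3]

Gauss-Jordan on [A | I]:
R1 <- (1/-3)*R1:  [    1    -2  |  -1/3     0 ]
R2 <- R2 - (3)*R1:  [ 0  3  |  1  1 ]
R2 <- (1/3)*R2:  [   0    1  |  1/3  1/3 ]
R1 <- R1 - (-2)*R2:  [   1    0  |  1/3  2/3 ]
Right block of [I | A^{-1}] is the inverse:
[ 1/3  2/3 ]
[ 1/3  1/3 ]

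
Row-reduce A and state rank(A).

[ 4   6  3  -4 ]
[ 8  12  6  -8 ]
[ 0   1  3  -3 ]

Row reduction:
R2 <- R2 - (2)*R1:  [ 0  0  0  0 ]
R2 <-> R3   (pivot in column 2 was zero)
[ 4  6  3  -4 ]
[ 0  1  3  -3 ]
[ 0  0  0   0 ]
Row echelon form:
[ 4  6  3  -4 ]
[ 0  1  3  -3 ]
[ 0  0  0   0 ]
Nonzero rows / pivot columns: 2

rank(A) = 2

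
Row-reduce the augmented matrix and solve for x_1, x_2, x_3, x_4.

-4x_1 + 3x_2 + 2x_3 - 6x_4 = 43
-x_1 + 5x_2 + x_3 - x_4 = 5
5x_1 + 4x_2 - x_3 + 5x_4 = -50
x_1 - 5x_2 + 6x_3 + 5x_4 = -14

(-5, -1, 1, -4)

Forward elimination on [A|b]:
R2 <- R2 - (1/4)*R1:  [     0   17/4    1/2    1/2  -23/4 ]
R3 <- R3 - (-5/4)*R1:  [    0  31/4   3/2  -5/2  15/4 ]
R4 <- R4 - (-1/4)*R1:  [     0  -17/4   13/2    7/2  -13/4 ]
R3 <- R3 - (31/17)*R2:  [      0       0   10/17  -58/17  242/17 ]
R4 <- R4 - (-1)*R2:  [  0   0   7   4  -9 ]
R4 <- R4 - (119/10)*R3:  [      0       0       0   223/5  -892/5 ]
Row echelon form:
[ -4     3      2      -6  |      43 ]
[  0  17/4    1/2     1/2  |   -23/4 ]
[  0     0  10/17  -58/17  |  242/17 ]
[  0     0      0   223/5  |  -892/5 ]
Back-substitution:
x_4 = (-892/5) / (223/5) = -4
x_3 = (242/17 - (-58/17)*(-4)) / (10/17) = 1
x_2 = (-23/4 - (1/2)*(1) - (1/2)*(-4)) / (17/4) = -1
x_1 = (43 - (3)*(-1) - (2)*(1) - (-6)*(-4)) / -4 = -5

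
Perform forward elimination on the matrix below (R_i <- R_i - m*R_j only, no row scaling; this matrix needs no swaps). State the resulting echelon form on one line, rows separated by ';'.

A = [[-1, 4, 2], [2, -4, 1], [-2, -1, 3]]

Forward elimination:
R2 <- R2 - (-2)*R1:  [ 0  4  5 ]
R3 <- R3 - (2)*R1:  [  0  -9  -1 ]
R3 <- R3 - (-9/4)*R2:  [    0     0  41/4 ]
Row echelon form:
[ -1  4     2 ]
[  0  4     5 ]
[  0  0  41/4 ]

REF = [-1 4 2; 0 4 5; 0 0 41/4]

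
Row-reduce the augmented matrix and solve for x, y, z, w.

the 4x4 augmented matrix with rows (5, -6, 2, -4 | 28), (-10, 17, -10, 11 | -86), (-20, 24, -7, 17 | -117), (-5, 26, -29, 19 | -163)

(-2, -3, 0, -5)

Forward elimination on [A|b]:
R2 <- R2 - (-2)*R1:  [   0    5   -6    3  -30 ]
R3 <- R3 - (-4)*R1:  [  0   0   1   1  -5 ]
R4 <- R4 - (-1)*R1:  [    0    20   -27    15  -135 ]
R4 <- R4 - (4)*R2:  [   0    0   -3    3  -15 ]
R4 <- R4 - (-3)*R3:  [   0    0    0    6  -30 ]
Row echelon form:
[ 5  -6   2  -4  |   28 ]
[ 0   5  -6   3  |  -30 ]
[ 0   0   1   1  |   -5 ]
[ 0   0   0   6  |  -30 ]
Back-substitution:
w = (-30) / 6 = -5
z = (-5 - (1)*(-5)) / 1 = 0
y = (-30 - (-6)*(0) - (3)*(-5)) / 5 = -3
x = (28 - (-6)*(-3) - (2)*(0) - (-4)*(-5)) / 5 = -2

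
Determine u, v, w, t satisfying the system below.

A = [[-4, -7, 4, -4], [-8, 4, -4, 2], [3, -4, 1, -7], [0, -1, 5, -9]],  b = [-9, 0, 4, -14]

Forward elimination on [A|b]:
R2 <- R2 - (2)*R1:  [   0   18  -12   10   18 ]
R3 <- R3 - (-3/4)*R1:  [     0  -37/4      4    -10  -11/4 ]
R3 <- R3 - (-37/72)*R2:  [       0        0    -13/6  -175/36     13/2 ]
R4 <- R4 - (-1/18)*R2:  [     0      0   13/3  -76/9    -13 ]
R4 <- R4 - (-2)*R3:  [      0       0       0  -109/6       0 ]
Row echelon form:
[ -4  -7      4       -4  |    -9 ]
[  0  18    -12       10  |    18 ]
[  0   0  -13/6  -175/36  |  13/2 ]
[  0   0      0   -109/6  |     0 ]
Back-substitution:
t = (0) / (-109/6) = 0
w = (13/2 - (-175/36)*(0)) / (-13/6) = -3
v = (18 - (-12)*(-3) - (10)*(0)) / 18 = -1
u = (-9 - (-7)*(-1) - (4)*(-3) - (-4)*(0)) / -4 = 1

(1, -1, -3, 0)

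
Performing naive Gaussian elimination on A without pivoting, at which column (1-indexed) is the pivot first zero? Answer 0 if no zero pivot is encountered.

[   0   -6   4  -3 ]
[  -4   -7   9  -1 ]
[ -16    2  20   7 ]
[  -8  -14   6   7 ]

first zero-pivot column = 1

Naive forward elimination:
Pivot entry (1,1) is zero but row 2 has -4 in column 1 -> naive elimination stops; a row interchange (e.g. R1 <-> R2) would be required here.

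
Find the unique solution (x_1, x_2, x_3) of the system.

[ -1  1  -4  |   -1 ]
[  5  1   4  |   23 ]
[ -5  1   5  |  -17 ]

(4, 3, 0)

Forward elimination on [A|b]:
R2 <- R2 - (-5)*R1:  [   0    6  -16   18 ]
R3 <- R3 - (5)*R1:  [   0   -4   25  -12 ]
R3 <- R3 - (-2/3)*R2:  [    0     0  43/3     0 ]
Row echelon form:
[ -1  1    -4  |  -1 ]
[  0  6   -16  |  18 ]
[  0  0  43/3  |   0 ]
Back-substitution:
x_3 = (0) / (43/3) = 0
x_2 = (18 - (-16)*(0)) / 6 = 3
x_1 = (-1 - (1)*(3) - (-4)*(0)) / -1 = 4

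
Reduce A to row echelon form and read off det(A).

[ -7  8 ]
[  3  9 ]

Forward elimination:
R2 <- R2 - (-3/7)*R1:  [    0  87/7 ]
Upper-triangular form:
[ -7     8 ]
[  0  87/7 ]
det(A) = (-1)^0 * (-7) * (87/7) = -87  (0 row swaps -> sign +1)

det(A) = -87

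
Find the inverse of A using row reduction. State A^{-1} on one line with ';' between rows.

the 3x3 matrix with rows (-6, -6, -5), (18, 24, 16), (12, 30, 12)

Gauss-Jordan on [A | I]:
R1 <- (1/-6)*R1:  [    1     1   5/6  |  -1/6     0     0 ]
R2 <- R2 - (18)*R1:  [ 0  6  1  |  3  1  0 ]
R3 <- R3 - (12)*R1:  [  0  18   2  |   2   0   1 ]
R2 <- (1/6)*R2:  [   0    1  1/6  |  1/2  1/6    0 ]
R1 <- R1 - (1)*R2:  [    1     0   2/3  |  -2/3  -1/6     0 ]
R3 <- R3 - (18)*R2:  [  0   0  -1  |  -7  -3   1 ]
R3 <- (1/-1)*R3:  [  0   0   1  |   7   3  -1 ]
R1 <- R1 - (2/3)*R3:  [     1      0      0  |  -16/3  -13/6    2/3 ]
R2 <- R2 - (1/6)*R3:  [    0     1     0  |  -2/3  -1/3   1/6 ]
Right block of [I | A^{-1}] is the inverse:
[ -16/3  -13/6  2/3 ]
[  -2/3   -1/3  1/6 ]
[     7      3   -1 ]

inverse = [-16/3 -13/6 2/3; -2/3 -1/3 1/6; 7 3 -1]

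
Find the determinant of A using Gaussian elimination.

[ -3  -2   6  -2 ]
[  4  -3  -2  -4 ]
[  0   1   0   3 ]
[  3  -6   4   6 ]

Forward elimination:
R2 <- R2 - (-4/3)*R1:  [     0  -17/3      6  -20/3 ]
R4 <- R4 - (-1)*R1:  [  0  -8  10   4 ]
R3 <- R3 - (-3/17)*R2:  [     0      0  18/17  31/17 ]
R4 <- R4 - (24/17)*R2:  [      0       0   26/17  228/17 ]
R4 <- R4 - (13/9)*R3:  [    0     0     0  97/9 ]
Upper-triangular form:
[ -3     -2      6     -2 ]
[  0  -17/3      6  -20/3 ]
[  0      0  18/17  31/17 ]
[  0      0      0   97/9 ]
det(A) = (-1)^0 * (-3) * (-17/3) * (18/17) * (97/9) = 194  (0 row swaps -> sign +1)

det(A) = 194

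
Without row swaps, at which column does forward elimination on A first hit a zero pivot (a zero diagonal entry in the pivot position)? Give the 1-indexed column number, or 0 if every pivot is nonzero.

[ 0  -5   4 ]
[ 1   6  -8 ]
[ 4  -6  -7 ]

Naive forward elimination:
Pivot entry (1,1) is zero but row 2 has 1 in column 1 -> naive elimination stops; a row interchange (e.g. R1 <-> R2) would be required here.

first zero-pivot column = 1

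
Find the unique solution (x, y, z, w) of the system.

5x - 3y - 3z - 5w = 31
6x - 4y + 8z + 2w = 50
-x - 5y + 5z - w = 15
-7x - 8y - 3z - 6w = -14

(5, -3, 1, 0)

Forward elimination on [A|b]:
R2 <- R2 - (6/5)*R1:  [    0  -2/5  58/5     8  64/5 ]
R3 <- R3 - (-1/5)*R1:  [     0  -28/5   22/5     -2  106/5 ]
R4 <- R4 - (-7/5)*R1:  [     0  -61/5  -36/5    -13  147/5 ]
R3 <- R3 - (14)*R2:  [    0     0  -158  -114  -158 ]
R4 <- R4 - (61/2)*R2:  [    0     0  -361  -257  -361 ]
R4 <- R4 - (361/158)*R3:  [      0       0       0  274/79       0 ]
Row echelon form:
[ 5    -3    -3      -5  |    31 ]
[ 0  -2/5  58/5       8  |  64/5 ]
[ 0     0  -158    -114  |  -158 ]
[ 0     0     0  274/79  |     0 ]
Back-substitution:
w = (0) / (274/79) = 0
z = (-158 - (-114)*(0)) / -158 = 1
y = (64/5 - (58/5)*(1) - (8)*(0)) / (-2/5) = -3
x = (31 - (-3)*(-3) - (-3)*(1) - (-5)*(0)) / 5 = 5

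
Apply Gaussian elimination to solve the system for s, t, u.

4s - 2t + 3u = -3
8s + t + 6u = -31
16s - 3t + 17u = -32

(-4, -5, 1)

Forward elimination on [A|b]:
R2 <- R2 - (2)*R1:  [   0    5    0  -25 ]
R3 <- R3 - (4)*R1:  [   0    5    5  -20 ]
R3 <- R3 - (1)*R2:  [ 0  0  5  5 ]
Row echelon form:
[ 4  -2  3  |   -3 ]
[ 0   5  0  |  -25 ]
[ 0   0  5  |    5 ]
Back-substitution:
u = (5) / 5 = 1
t = (-25) / 5 = -5
s = (-3 - (-2)*(-5) - (3)*(1)) / 4 = -4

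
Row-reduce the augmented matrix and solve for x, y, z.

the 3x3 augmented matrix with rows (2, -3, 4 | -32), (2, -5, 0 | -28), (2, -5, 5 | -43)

Forward elimination on [A|b]:
R2 <- R2 - (1)*R1:  [  0  -2  -4   4 ]
R3 <- R3 - (1)*R1:  [   0   -2    1  -11 ]
R3 <- R3 - (1)*R2:  [   0    0    5  -15 ]
Row echelon form:
[ 2  -3   4  |  -32 ]
[ 0  -2  -4  |    4 ]
[ 0   0   5  |  -15 ]
Back-substitution:
z = (-15) / 5 = -3
y = (4 - (-4)*(-3)) / -2 = 4
x = (-32 - (-3)*(4) - (4)*(-3)) / 2 = -4

(-4, 4, -3)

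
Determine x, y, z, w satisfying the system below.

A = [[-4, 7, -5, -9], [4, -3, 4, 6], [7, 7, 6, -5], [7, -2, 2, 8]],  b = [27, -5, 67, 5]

Forward elimination on [A|b]:
R2 <- R2 - (-1)*R1:  [  0   4  -1  -3  22 ]
R3 <- R3 - (-7/4)*R1:  [     0   77/4  -11/4  -83/4  457/4 ]
R4 <- R4 - (-7/4)*R1:  [     0   41/4  -27/4  -31/4  209/4 ]
R3 <- R3 - (77/16)*R2:  [       0        0    33/16  -101/16     67/8 ]
R4 <- R4 - (41/16)*R2:  [      0       0  -67/16   -1/16   -33/8 ]
R4 <- R4 - (-67/33)*R3:  [       0        0        0  -425/33   425/33 ]
Row echelon form:
[ -4  7     -5       -9  |      27 ]
[  0  4     -1       -3  |      22 ]
[  0  0  33/16  -101/16  |    67/8 ]
[  0  0      0  -425/33  |  425/33 ]
Back-substitution:
w = (425/33) / (-425/33) = -1
z = (67/8 - (-101/16)*(-1)) / (33/16) = 1
y = (22 - (-1)*(1) - (-3)*(-1)) / 4 = 5
x = (27 - (7)*(5) - (-5)*(1) - (-9)*(-1)) / -4 = 3

(3, 5, 1, -1)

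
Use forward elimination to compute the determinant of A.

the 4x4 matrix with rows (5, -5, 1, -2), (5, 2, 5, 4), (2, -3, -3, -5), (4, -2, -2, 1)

det(A) = -549

Forward elimination:
R2 <- R2 - (1)*R1:  [ 0  7  4  6 ]
R3 <- R3 - (2/5)*R1:  [     0     -1  -17/5  -21/5 ]
R4 <- R4 - (4/5)*R1:  [     0      2  -14/5   13/5 ]
R3 <- R3 - (-1/7)*R2:  [       0        0   -99/35  -117/35 ]
R4 <- R4 - (2/7)*R2:  [       0        0  -138/35    31/35 ]
R4 <- R4 - (46/33)*R3:  [     0      0      0  61/11 ]
Upper-triangular form:
[ 5  -5       1       -2 ]
[ 0   7       4        6 ]
[ 0   0  -99/35  -117/35 ]
[ 0   0       0    61/11 ]
det(A) = (-1)^0 * (5) * (7) * (-99/35) * (61/11) = -549  (0 row swaps -> sign +1)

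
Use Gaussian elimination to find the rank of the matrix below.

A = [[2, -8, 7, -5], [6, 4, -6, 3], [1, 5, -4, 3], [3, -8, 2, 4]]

Row reduction:
R2 <- R2 - (3)*R1:  [   0   28  -27   18 ]
R3 <- R3 - (1/2)*R1:  [     0      9  -15/2   11/2 ]
R4 <- R4 - (3/2)*R1:  [     0      4  -17/2   23/2 ]
R3 <- R3 - (9/28)*R2:  [     0      0  33/28   -2/7 ]
R4 <- R4 - (1/7)*R2:  [      0       0  -65/14  125/14 ]
R4 <- R4 - (-130/33)*R3:  [      0       0       0  515/66 ]
Row echelon form:
[ 2  -8      7      -5 ]
[ 0  28    -27      18 ]
[ 0   0  33/28    -2/7 ]
[ 0   0      0  515/66 ]
Nonzero rows / pivot columns: 4

rank(A) = 4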